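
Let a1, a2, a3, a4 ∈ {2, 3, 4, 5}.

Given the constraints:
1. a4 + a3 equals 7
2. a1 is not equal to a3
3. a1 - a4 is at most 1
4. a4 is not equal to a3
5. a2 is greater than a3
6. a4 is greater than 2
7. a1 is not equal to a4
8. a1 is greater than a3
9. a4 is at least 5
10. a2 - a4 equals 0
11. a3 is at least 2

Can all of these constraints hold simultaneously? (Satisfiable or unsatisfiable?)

The assignment a1 = 3, a2 = 5, a3 = 2, a4 = 5 works:
  constraint 1 holds since a4 + a3 = 7.
  constraint 3 holds since a1 - a4 = -2.
The rest check out directly.

Satisfiable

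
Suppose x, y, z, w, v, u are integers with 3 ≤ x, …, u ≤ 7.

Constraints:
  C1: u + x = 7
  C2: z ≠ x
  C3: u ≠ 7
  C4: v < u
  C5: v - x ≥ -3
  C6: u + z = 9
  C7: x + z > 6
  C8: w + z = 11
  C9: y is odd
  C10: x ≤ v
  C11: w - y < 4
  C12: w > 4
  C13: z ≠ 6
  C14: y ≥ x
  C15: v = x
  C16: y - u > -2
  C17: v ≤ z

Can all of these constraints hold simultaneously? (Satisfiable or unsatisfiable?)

Satisfiable

Setting (x, y, z, w, v, u) = (3, 5, 5, 6, 3, 4) satisfies everything: constraint 1: u + x = 7; constraint 5: v - x = 0; constraint 6: u + z = 9, and the others follow.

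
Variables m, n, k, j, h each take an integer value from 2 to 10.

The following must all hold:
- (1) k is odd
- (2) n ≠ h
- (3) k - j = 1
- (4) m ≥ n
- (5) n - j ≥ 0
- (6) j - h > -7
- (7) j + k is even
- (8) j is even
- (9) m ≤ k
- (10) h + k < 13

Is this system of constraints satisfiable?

Unsatisfiable

Constraint 8 makes j even and constraint 1 makes k odd, so j + k must be odd. Constraint 7 says j + k is even — contradiction.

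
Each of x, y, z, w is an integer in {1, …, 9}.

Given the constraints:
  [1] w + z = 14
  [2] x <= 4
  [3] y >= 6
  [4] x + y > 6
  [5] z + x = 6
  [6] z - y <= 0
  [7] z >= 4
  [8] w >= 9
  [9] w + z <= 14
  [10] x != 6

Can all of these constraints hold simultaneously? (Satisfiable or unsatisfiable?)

The assignment x = 1, y = 6, z = 5, w = 9 works:
  constraint 1 holds since w + z = 14.
  constraint 4 holds since x + y = 7.
  constraint 5 holds since z + x = 6.
The rest check out directly.

Satisfiable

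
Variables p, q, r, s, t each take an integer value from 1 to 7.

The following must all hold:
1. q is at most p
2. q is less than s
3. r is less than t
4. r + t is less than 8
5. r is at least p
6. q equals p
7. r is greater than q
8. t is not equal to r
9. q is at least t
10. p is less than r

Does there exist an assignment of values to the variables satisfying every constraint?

Unsatisfiable

Constraints 3, 7, and 9 give q < r, r < t, t ≤ q. Chaining: q < r < t ≤ q, which forces q < q — impossible.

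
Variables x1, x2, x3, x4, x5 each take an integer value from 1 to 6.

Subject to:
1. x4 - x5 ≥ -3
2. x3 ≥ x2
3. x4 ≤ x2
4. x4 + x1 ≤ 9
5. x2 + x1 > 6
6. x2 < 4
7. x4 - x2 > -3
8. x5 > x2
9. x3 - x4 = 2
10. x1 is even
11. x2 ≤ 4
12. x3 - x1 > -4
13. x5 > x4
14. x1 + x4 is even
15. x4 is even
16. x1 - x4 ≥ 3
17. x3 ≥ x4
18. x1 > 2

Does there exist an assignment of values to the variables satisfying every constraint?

Satisfiable

Setting (x1, x2, x3, x4, x5) = (6, 3, 4, 2, 5) satisfies everything: constraint 1: x4 - x5 = -3; constraint 4: x4 + x1 = 8; constraint 5: x2 + x1 = 9, and the others follow.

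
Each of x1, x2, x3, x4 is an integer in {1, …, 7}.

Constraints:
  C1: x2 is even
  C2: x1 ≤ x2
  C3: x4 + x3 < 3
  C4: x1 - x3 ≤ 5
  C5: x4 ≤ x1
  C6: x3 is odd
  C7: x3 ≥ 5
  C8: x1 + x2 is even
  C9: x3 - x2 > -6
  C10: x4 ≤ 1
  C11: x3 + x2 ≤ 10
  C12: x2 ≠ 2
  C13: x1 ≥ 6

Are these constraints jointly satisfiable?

From constraint 7: x3 ≥ 5. From constraints 2 and 13: x2 ≥ x1 ≥ 6. Hence x3 + x2 ≥ 11. But constraint 11 requires x3 + x2 ≤ 10, and 10 < 11. Contradiction.

Unsatisfiable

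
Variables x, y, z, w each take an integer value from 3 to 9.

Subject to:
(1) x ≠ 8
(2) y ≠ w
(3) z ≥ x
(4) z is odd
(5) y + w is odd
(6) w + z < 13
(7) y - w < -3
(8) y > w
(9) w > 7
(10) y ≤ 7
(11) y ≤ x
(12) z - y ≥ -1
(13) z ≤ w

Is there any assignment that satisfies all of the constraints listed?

Constraints 3, 8, 11, and 13 give x ≤ z, z ≤ w, w < y, y ≤ x. Chaining: x ≤ z ≤ w < y ≤ x, which forces x < x — impossible.

Unsatisfiable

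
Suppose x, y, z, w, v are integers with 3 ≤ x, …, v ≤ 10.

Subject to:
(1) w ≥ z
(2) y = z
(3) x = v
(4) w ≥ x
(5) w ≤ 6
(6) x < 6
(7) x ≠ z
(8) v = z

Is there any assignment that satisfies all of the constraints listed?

From constraints 3 and 8, x = v = z, so x = z. But constraint 7 says x ≠ z. Contradiction.

Unsatisfiable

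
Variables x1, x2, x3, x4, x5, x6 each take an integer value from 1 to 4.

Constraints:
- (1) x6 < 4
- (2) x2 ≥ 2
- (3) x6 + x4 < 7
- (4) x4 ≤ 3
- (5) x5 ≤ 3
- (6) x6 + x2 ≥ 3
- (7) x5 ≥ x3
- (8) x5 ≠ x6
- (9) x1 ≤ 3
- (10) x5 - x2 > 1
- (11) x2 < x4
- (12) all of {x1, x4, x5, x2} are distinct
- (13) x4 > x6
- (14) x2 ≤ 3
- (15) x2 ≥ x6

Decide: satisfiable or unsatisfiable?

Constraints 4, 5, 9, and 14 confine each of x1, x4, x5, x2 to the 3 values {1, …, 3} (the domain already gives each ≥ 1).
Constraint 12 requires all 4 of them to be distinct, but only 3 values are available — impossible by the pigeonhole principle.

Unsatisfiable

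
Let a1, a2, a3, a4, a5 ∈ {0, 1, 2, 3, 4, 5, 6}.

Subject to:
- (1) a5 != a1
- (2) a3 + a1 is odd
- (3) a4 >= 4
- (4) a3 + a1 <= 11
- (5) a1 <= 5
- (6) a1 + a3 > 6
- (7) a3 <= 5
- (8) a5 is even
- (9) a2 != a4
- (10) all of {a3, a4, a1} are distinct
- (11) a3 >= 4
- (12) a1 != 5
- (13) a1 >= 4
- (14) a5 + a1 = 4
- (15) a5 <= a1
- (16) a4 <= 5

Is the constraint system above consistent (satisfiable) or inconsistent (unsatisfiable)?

Unsatisfiable

Constraints 3, 5, 7, 11, 13, and 16 confine each of a3, a4, a1 to the 2 values {4, 5}.
Constraint 10 requires all 3 of them to be distinct, but only 2 values are available — impossible by the pigeonhole principle.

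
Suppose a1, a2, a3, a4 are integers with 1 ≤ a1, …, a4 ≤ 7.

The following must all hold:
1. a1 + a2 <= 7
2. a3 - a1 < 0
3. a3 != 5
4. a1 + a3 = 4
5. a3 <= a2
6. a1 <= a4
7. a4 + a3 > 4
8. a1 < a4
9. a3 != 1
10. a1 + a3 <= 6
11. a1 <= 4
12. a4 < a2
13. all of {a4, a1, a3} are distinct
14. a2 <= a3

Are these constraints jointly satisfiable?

Constraints 2, 8, 12, and 14 give a1 < a4, a4 < a2, a2 ≤ a3, a3 < a1. Chaining: a1 < a4 < a2 ≤ a3 < a1, which forces a1 < a1 — impossible.

Unsatisfiable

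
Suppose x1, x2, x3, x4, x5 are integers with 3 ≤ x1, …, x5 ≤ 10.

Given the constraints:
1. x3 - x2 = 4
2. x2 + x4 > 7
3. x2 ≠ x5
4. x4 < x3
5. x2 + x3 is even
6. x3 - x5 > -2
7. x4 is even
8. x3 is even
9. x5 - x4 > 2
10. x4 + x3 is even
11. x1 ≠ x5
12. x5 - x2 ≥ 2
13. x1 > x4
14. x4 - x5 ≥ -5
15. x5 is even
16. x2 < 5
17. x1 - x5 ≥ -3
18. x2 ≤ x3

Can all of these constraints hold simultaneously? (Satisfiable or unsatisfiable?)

Satisfiable

Setting (x1, x2, x3, x4, x5) = (5, 4, 8, 4, 8) satisfies everything: constraint 1: x3 - x2 = 4; constraint 2: x2 + x4 = 8; constraint 6: x3 - x5 = 0, and the others follow.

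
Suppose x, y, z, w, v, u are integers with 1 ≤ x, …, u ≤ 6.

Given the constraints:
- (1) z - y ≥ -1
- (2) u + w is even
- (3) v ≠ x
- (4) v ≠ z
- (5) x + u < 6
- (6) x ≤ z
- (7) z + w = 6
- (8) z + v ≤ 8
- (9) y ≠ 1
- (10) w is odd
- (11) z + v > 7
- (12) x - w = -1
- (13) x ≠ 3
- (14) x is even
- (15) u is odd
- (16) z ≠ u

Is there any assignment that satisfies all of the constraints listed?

Satisfiable

Setting (x, y, z, w, v, u) = (2, 3, 3, 3, 5, 1) satisfies everything: constraint 1: z - y = 0; constraint 5: x + u = 3; constraint 7: z + w = 6, and the others follow.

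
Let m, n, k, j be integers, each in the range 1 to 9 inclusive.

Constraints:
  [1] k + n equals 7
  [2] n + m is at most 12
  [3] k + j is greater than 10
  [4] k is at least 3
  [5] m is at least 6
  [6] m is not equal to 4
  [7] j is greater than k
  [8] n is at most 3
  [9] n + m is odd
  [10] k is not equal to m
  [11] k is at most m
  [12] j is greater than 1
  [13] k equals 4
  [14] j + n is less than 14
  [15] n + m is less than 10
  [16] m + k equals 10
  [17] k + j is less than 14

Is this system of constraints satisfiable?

Satisfiable

Try m = 6, n = 3, k = 4, j = 8.
Check constraint 1: k + n = 7; constraint 2: n + m = 9. The remaining constraints are straightforward to verify.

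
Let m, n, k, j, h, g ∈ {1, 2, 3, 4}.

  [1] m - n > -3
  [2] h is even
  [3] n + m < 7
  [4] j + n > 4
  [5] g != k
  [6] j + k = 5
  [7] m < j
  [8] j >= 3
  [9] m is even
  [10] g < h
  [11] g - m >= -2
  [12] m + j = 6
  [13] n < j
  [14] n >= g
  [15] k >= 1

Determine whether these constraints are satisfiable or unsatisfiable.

Satisfiable

Take m = 2, n = 2, k = 1, j = 4, h = 4, g = 2. Then constraint 1: m - n = 0; constraint 3: n + m = 4, and every other listed constraint is also met.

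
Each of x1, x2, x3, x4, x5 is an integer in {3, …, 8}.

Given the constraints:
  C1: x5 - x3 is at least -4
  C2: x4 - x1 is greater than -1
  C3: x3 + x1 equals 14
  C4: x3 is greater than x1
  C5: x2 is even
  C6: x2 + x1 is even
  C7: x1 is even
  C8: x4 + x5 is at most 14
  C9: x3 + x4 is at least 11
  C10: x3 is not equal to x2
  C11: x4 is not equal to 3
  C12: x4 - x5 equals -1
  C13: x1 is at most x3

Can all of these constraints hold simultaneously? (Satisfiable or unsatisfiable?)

Satisfiable

Setting (x1, x2, x3, x4, x5) = (6, 4, 8, 6, 7) satisfies everything: constraint 1: x5 - x3 = -1; constraint 2: x4 - x1 = 0; constraint 3: x3 + x1 = 14, and the others follow.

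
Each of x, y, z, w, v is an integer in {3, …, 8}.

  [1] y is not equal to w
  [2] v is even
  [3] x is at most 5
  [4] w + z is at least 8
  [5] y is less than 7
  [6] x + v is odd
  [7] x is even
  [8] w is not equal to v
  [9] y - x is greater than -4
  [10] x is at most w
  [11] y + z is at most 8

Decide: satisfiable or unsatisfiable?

Unsatisfiable

Constraint 7 makes x even and constraint 2 makes v even, so x + v must be even. Constraint 6 says x + v is odd — contradiction.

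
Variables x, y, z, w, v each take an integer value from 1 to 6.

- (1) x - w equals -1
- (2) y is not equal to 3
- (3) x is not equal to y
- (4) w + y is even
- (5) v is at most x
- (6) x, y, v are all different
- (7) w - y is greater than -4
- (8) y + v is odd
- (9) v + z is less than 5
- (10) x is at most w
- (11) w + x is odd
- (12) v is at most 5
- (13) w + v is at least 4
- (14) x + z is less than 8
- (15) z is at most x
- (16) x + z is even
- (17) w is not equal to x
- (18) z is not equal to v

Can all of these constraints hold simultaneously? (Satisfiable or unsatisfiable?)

Satisfiable

The assignment x = 3, y = 6, z = 3, w = 4, v = 1 works:
  constraint 1 holds since x - w = -1.
  constraint 7 holds since w - y = -2.
  constraint 9 holds since v + z = 4.
The rest check out directly.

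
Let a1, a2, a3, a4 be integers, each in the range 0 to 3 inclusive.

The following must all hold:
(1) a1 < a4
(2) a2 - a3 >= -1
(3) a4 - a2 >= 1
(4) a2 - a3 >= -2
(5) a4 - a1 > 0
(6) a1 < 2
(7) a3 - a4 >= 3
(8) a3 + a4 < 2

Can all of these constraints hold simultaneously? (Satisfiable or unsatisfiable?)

Constraints 3, 4, and 7 give a4 − a2 ≥ 1, a2 − a3 ≥ -2, a3 − a4 ≥ 3.
Adding all 3 inequalities: the left sides telescope to 0, and the right sides sum to 1 + (-2) + 3 = 2. So 0 ≥ 2, which is false.

Unsatisfiable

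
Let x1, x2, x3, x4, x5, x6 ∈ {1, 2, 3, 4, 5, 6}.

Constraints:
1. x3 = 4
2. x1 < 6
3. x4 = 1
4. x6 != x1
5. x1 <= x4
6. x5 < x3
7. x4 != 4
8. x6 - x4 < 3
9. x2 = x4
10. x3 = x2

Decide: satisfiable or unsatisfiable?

Constraint 1 fixes x3 = 4 and constraint 3 fixes x4 = 1. Constraints 9 and 10 give x3 = x2 = x4, so x3 = x4. But 4 ≠ 1 — contradiction.

Unsatisfiable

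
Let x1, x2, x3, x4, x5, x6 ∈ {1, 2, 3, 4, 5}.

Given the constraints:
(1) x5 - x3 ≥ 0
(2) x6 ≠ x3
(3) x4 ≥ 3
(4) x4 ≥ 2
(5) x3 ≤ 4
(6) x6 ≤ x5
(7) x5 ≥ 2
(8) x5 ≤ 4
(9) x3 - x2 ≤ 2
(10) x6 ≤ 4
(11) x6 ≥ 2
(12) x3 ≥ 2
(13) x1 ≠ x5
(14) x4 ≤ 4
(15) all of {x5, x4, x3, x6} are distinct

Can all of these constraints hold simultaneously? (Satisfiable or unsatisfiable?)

Constraints 4, 5, 7, 8, 10, 11, 12, and 14 confine each of x5, x4, x3, x6 to the 3 values {2, …, 4}.
Constraint 15 requires all 4 of them to be distinct, but only 3 values are available — impossible by the pigeonhole principle.

Unsatisfiable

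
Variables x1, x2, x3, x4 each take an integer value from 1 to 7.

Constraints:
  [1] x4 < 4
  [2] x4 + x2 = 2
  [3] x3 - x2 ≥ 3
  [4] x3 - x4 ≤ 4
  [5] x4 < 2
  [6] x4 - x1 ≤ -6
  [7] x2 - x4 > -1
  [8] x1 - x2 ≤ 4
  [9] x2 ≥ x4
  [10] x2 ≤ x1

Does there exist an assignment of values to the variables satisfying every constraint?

Unsatisfiable

Constraints 3, 4, 6, and 8 give x4 − x3 ≥ -4, x3 − x2 ≥ 3, x2 − x1 ≥ -4, x1 − x4 ≥ 6.
Adding all 4 inequalities: the left sides telescope to 0, and the right sides sum to (-4) + 3 + (-4) + 6 = 1. So 0 ≥ 1, which is false.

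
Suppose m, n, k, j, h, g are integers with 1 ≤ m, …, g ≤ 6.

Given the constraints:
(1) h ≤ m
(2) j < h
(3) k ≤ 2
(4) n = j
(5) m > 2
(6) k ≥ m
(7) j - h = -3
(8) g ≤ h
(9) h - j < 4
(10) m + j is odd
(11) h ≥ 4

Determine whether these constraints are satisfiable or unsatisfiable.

Unsatisfiable

From constraints 1 and 11: m ≥ h and h ≥ 4, so m ≥ 4. From constraints 3 and 6: m ≤ k and k ≤ 2, so m ≤ 2. But 2 < 4, so no value of m works.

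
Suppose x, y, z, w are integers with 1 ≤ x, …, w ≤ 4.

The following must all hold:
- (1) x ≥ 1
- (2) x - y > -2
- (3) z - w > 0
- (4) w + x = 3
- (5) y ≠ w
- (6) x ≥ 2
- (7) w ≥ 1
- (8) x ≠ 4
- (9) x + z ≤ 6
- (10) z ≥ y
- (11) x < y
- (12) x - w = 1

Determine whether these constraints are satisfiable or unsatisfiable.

Satisfiable

Try x = 2, y = 3, z = 3, w = 1.
Check constraint 2: x - y = -1; constraint 3: z - w = 2; constraint 4: w + x = 3. The remaining constraints are straightforward to verify.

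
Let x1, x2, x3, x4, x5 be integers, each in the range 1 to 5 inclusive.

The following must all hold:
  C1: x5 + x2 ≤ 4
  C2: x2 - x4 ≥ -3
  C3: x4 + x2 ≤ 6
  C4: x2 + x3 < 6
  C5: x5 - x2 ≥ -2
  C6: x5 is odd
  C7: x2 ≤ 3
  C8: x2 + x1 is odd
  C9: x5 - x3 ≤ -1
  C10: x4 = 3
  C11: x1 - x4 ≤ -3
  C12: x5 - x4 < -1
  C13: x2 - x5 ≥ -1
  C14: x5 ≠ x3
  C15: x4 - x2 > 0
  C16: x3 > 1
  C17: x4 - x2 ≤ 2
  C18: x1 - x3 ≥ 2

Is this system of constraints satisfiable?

Constraints 5, 9, 11, 17, and 18 give x5 − x2 ≥ -2, x2 − x4 ≥ -2, x4 − x1 ≥ 3, x1 − x3 ≥ 2, x3 − x5 ≥ 1.
Adding all 5 inequalities: the left sides telescope to 0, and the right sides sum to (-2) + (-2) + 3 + 2 + 1 = 2. So 0 ≥ 2, which is false.

Unsatisfiable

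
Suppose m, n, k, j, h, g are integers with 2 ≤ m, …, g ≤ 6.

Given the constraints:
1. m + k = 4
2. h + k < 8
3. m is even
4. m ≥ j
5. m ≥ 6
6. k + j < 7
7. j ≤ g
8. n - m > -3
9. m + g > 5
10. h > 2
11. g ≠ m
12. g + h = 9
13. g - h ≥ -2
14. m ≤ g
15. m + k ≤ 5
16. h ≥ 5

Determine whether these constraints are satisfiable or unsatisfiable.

From constraints 5 and 14: g ≥ m ≥ 6. From constraint 16: h ≥ 5. Hence g + h ≥ 11. But constraint 12 requires g + h = 9, and 9 < 11. Contradiction.

Unsatisfiable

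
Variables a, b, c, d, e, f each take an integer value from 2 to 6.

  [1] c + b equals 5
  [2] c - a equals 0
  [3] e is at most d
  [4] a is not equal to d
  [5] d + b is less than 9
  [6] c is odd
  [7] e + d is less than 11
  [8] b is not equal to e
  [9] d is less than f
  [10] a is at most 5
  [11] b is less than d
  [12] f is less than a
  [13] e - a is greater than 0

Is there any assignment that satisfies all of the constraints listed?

Constraints 3, 9, 12, and 13 give f < a, a < e, e ≤ d, d < f. Chaining: f < a < e ≤ d < f, which forces f < f — impossible.

Unsatisfiable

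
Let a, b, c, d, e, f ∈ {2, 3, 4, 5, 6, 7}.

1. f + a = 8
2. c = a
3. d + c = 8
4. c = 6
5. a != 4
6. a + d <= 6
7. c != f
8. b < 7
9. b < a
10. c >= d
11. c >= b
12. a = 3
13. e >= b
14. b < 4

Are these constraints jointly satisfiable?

Unsatisfiable

Constraint 4 fixes c = 6 and constraint 12 fixes a = 3, but constraint 2 requires c = a. Since 6 ≠ 3, contradiction.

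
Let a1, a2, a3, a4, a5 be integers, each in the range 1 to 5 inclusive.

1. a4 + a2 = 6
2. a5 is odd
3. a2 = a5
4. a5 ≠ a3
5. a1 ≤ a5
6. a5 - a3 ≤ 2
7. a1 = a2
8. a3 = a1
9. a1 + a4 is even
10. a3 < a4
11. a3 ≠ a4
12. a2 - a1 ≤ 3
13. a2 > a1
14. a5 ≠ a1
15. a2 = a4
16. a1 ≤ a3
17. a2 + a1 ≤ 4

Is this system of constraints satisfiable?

From constraints 7, 8, and 15, a3 = a1 = a2 = a4, so a3 = a4. But constraint 11 says a3 ≠ a4. Contradiction.

Unsatisfiable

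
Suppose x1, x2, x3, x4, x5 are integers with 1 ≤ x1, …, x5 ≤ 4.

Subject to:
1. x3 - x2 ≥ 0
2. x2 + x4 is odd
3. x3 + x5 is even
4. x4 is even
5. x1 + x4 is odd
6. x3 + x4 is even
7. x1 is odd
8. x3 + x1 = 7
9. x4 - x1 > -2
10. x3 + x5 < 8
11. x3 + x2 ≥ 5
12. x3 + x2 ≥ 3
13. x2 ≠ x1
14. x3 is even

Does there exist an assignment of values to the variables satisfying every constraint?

Satisfiable

Setting (x1, x2, x3, x4, x5) = (3, 1, 4, 2, 2) satisfies everything: constraint 1: x3 - x2 = 3; constraint 8: x3 + x1 = 7; constraint 9: x4 - x1 = -1, and the others follow.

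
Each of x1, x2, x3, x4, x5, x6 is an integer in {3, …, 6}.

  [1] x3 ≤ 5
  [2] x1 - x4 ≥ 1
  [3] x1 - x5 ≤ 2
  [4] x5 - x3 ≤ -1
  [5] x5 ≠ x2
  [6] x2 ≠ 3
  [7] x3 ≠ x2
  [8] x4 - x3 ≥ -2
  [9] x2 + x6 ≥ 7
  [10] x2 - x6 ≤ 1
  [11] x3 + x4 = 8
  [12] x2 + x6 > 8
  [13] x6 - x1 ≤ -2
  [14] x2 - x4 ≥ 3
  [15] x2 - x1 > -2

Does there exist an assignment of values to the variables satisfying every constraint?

Constraints 3, 4, 8, 10, 13, and 14 give x4 − x3 ≥ -2, x3 − x5 ≥ 1, x5 − x1 ≥ -2, x1 − x6 ≥ 2, x6 − x2 ≥ -1, x2 − x4 ≥ 3.
Adding all 6 inequalities: the left sides telescope to 0, and the right sides sum to (-2) + 1 + (-2) + 2 + (-1) + 3 = 1. So 0 ≥ 1, which is false.

Unsatisfiable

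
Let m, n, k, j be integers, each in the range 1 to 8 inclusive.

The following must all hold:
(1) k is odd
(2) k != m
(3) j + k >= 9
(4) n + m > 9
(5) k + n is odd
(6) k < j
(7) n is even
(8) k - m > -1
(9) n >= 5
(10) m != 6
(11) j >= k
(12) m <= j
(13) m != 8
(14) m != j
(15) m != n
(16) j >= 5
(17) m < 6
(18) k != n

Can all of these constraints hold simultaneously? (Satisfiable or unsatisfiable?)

The assignment m = 2, n = 8, k = 3, j = 8 works:
  constraint 3 holds since j + k = 11.
  constraint 4 holds since n + m = 10.
The rest check out directly.

Satisfiable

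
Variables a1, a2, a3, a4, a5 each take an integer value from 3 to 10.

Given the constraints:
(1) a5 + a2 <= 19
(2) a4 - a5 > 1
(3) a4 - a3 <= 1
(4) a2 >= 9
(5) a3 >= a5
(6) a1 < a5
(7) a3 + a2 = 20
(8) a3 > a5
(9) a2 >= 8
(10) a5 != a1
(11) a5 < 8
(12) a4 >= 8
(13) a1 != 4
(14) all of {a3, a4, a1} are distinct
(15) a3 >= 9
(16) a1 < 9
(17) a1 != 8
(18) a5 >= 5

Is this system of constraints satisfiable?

Satisfiable

The assignment a1 = 3, a2 = 10, a3 = 10, a4 = 9, a5 = 6 works:
  constraint 1 holds since a5 + a2 = 16.
  constraint 2 holds since a4 - a5 = 3.
  constraint 3 holds since a4 - a3 = -1.
The rest check out directly.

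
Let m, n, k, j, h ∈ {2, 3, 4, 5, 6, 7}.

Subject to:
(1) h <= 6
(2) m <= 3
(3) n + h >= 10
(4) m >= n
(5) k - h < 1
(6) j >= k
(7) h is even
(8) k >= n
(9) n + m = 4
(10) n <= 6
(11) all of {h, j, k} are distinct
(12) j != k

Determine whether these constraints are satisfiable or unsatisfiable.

From constraints 2 and 4: n ≤ m ≤ 3. From constraint 1: h ≤ 6. Hence n + h ≤ 9. But constraint 3 requires n + h ≥ 10, and 10 > 9. Contradiction.

Unsatisfiable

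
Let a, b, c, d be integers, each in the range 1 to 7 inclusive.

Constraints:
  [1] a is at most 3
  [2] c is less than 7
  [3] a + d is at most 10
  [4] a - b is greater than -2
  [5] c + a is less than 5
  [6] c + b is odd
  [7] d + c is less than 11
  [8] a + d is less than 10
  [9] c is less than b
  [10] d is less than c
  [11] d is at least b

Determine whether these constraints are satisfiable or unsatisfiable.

Unsatisfiable

Constraints 9, 10, and 11 give c < b, b ≤ d, d < c. Chaining: c < b ≤ d < c, which forces c < c — impossible.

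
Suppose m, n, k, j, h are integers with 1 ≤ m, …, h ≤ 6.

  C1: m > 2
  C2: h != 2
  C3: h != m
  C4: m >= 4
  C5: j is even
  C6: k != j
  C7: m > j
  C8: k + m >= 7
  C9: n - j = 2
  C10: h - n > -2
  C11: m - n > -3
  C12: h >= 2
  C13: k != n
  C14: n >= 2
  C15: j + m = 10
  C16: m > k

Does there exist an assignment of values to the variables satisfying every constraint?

Try m = 6, n = 6, k = 1, j = 4, h = 5.
Check constraint 8: k + m = 7; constraint 9: n - j = 2; constraint 10: h - n = -1. The remaining constraints are straightforward to verify.

Satisfiable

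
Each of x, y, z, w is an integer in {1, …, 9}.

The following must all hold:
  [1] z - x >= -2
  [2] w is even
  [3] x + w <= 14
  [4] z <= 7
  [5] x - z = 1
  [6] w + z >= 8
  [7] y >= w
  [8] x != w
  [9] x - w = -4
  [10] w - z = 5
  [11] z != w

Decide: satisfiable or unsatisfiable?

One satisfying assignment is x = 4, y = 9, z = 3, w = 8.
For the less obvious constraints — constraint 1: z - x = -1; constraint 3: x + w = 12 — and the others hold by inspection.

Satisfiable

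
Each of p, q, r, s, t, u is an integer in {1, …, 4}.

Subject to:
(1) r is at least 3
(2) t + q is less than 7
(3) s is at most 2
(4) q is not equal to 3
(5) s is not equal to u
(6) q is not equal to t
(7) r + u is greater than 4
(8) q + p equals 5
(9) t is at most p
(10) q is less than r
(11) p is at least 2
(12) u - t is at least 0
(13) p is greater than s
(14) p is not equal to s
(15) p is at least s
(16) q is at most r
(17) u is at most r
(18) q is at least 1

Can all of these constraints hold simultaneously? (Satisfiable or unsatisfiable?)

Satisfiable

One satisfying assignment is p = 3, q = 2, r = 3, s = 2, t = 3, u = 3.
For the less obvious constraints — constraint 2: t + q = 5; constraint 7: r + u = 6 — and the others hold by inspection.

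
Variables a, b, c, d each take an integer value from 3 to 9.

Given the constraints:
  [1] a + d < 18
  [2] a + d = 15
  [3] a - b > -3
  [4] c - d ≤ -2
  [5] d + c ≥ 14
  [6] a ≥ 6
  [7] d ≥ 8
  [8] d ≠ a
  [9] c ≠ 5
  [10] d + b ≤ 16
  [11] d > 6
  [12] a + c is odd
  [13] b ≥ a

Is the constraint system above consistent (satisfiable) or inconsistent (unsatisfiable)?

Try a = 7, b = 7, c = 6, d = 8.
Check constraint 1: a + d = 15; constraint 2: a + d = 15. The remaining constraints are straightforward to verify.

Satisfiable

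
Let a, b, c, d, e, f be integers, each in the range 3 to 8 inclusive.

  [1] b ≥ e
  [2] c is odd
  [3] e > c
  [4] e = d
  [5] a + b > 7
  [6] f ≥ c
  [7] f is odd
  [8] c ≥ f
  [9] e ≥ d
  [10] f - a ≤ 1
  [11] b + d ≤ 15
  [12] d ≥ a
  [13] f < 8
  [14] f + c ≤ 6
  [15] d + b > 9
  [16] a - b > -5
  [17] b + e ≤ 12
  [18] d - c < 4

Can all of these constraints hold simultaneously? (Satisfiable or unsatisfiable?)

Try a = 3, b = 6, c = 3, d = 6, e = 6, f = 3.
Check constraint 5: a + b = 9; constraint 10: f - a = 0. The remaining constraints are straightforward to verify.

Satisfiable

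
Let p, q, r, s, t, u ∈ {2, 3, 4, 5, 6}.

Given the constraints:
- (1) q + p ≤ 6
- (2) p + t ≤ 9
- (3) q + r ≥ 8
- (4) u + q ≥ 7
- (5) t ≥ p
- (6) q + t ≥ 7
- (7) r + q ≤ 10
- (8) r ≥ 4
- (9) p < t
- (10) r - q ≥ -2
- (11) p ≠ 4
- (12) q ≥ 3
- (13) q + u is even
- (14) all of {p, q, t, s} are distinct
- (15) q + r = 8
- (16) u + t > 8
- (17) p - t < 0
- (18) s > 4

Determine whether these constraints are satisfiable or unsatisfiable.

Take p = 2, q = 4, r = 4, s = 6, t = 5, u = 4. Then constraint 1: q + p = 6; constraint 2: p + t = 7; constraint 3: q + r = 8, and every other listed constraint is also met.

Satisfiable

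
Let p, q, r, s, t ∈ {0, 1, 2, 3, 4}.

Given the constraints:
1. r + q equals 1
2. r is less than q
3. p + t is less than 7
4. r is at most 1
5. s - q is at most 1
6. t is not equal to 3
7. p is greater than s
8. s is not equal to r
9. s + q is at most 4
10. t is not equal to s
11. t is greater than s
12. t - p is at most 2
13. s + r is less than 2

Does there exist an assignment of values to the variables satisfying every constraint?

Satisfiable

Try p = 3, q = 1, r = 0, s = 1, t = 2.
Check constraint 1: r + q = 1; constraint 3: p + t = 5; constraint 5: s - q = 0. The remaining constraints are straightforward to verify.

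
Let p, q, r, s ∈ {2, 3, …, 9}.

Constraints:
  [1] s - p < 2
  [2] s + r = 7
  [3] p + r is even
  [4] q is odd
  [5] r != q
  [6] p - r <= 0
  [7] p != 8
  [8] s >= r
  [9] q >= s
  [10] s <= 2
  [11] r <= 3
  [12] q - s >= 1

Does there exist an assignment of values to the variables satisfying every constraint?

Unsatisfiable

From constraint 10: s ≤ 2. From constraint 11: r ≤ 3. Hence s + r ≤ 5. But constraint 2 requires s + r = 7, and 7 > 5. Contradiction.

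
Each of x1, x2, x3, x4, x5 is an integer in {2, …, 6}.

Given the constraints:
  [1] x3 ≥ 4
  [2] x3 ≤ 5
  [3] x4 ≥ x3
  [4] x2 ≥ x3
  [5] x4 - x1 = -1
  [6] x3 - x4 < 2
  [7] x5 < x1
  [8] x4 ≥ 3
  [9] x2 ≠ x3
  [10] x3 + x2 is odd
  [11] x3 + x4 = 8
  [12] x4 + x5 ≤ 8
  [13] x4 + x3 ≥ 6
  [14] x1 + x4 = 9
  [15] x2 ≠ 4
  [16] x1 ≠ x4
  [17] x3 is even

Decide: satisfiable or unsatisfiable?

Try x1 = 5, x2 = 5, x3 = 4, x4 = 4, x5 = 3.
Check constraint 5: x4 - x1 = -1; constraint 6: x3 - x4 = 0. The remaining constraints are straightforward to verify.

Satisfiable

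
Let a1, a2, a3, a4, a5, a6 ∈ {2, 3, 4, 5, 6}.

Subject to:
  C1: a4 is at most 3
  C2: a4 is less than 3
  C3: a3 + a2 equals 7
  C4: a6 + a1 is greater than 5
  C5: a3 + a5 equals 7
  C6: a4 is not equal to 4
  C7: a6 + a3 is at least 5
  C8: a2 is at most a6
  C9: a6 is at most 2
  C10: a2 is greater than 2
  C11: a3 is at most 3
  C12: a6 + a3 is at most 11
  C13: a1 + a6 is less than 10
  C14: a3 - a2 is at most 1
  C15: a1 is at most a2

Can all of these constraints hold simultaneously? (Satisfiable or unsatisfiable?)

From constraint 11: a3 ≤ 3. From constraints 8 and 9: a2 ≤ a6 ≤ 2. Hence a3 + a2 ≤ 5. But constraint 3 requires a3 + a2 = 7, and 7 > 5. Contradiction.

Unsatisfiable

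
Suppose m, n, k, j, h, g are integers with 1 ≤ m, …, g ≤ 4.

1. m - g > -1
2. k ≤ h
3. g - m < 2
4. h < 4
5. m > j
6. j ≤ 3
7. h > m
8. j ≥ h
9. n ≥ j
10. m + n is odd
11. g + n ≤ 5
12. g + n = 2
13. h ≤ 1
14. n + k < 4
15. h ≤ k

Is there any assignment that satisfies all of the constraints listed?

Constraints 5, 7, and 8 give m < h, h ≤ j, j < m. Chaining: m < h ≤ j < m, which forces m < m — impossible.

Unsatisfiable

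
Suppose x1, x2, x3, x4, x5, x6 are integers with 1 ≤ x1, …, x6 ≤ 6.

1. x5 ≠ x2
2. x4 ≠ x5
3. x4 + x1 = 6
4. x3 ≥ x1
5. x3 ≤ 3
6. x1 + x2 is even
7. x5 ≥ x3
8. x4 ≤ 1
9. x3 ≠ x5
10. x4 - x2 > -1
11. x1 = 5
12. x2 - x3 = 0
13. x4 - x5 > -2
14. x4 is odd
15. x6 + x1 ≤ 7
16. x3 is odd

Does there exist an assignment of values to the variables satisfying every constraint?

From constraint 8: x4 ≤ 1. From constraints 4 and 5: x1 ≤ x3 ≤ 3. Hence x4 + x1 ≤ 4. But constraint 3 requires x4 + x1 = 6, and 6 > 4. Contradiction.

Unsatisfiable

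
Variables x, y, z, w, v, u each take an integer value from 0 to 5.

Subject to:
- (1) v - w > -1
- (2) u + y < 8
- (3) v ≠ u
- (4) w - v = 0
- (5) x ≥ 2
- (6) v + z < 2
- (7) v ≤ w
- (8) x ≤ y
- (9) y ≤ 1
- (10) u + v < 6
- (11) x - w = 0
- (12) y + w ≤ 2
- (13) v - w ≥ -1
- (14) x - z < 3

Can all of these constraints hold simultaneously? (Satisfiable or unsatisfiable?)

Unsatisfiable

From constraints 5 and 8: y ≥ x and x ≥ 2, so y ≥ 2. From constraint 9: y ≤ 1. But 1 < 2, so no value of y works.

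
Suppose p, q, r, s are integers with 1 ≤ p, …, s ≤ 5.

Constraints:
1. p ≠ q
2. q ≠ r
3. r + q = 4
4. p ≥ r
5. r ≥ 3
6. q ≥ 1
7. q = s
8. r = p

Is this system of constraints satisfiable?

Satisfiable

One satisfying assignment is p = 3, q = 1, r = 3, s = 1.
For the less obvious constraints — constraint 3: r + q = 4; constraint 4: p = 3, r = 3; constraint 7: q = 1, s = 1 — and the others hold by inspection.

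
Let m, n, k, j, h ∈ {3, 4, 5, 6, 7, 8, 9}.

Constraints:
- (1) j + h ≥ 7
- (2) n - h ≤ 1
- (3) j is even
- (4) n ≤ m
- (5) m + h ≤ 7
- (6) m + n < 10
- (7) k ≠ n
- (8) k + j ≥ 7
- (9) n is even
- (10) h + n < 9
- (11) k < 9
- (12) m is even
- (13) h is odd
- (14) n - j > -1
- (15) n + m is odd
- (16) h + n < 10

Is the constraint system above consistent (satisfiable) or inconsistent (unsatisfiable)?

Constraint 9 makes n even and constraint 12 makes m even, so n + m must be even. Constraint 15 says n + m is odd — contradiction.

Unsatisfiable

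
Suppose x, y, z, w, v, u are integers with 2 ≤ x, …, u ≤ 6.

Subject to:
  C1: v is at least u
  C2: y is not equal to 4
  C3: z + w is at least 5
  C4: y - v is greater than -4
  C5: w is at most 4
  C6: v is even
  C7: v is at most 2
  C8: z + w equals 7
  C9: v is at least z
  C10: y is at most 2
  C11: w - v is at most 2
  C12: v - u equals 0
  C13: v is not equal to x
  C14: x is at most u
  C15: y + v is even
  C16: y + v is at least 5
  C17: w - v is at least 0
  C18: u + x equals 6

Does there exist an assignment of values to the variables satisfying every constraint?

From constraints 7 and 9: z ≤ v ≤ 2. From constraint 5: w ≤ 4. Hence z + w ≤ 6. But constraint 8 requires z + w = 7, and 7 > 6. Contradiction.

Unsatisfiable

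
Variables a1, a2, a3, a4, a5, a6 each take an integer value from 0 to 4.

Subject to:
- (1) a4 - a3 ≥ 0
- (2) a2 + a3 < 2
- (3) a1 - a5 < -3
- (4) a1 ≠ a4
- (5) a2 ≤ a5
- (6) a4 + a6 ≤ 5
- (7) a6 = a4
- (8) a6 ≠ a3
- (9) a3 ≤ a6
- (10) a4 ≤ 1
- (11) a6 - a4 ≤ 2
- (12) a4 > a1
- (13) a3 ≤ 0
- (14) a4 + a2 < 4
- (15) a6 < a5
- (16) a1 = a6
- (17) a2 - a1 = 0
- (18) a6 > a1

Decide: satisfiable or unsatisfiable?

From constraints 7 and 16, a1 = a6 = a4, so a1 = a4. But constraint 4 says a1 ≠ a4. Contradiction.

Unsatisfiable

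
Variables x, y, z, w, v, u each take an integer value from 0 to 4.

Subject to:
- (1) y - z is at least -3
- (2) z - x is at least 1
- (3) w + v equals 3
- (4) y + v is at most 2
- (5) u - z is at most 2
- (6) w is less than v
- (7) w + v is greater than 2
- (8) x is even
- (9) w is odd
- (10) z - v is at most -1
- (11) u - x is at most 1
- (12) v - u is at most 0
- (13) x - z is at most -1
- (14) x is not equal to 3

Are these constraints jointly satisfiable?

Constraints 2, 10, 11, and 12 give u − v ≥ 0, v − z ≥ 1, z − x ≥ 1, x − u ≥ -1.
Adding all 4 inequalities: the left sides telescope to 0, and the right sides sum to 0 + 1 + 1 + (-1) = 1. So 0 ≥ 1, which is false.

Unsatisfiable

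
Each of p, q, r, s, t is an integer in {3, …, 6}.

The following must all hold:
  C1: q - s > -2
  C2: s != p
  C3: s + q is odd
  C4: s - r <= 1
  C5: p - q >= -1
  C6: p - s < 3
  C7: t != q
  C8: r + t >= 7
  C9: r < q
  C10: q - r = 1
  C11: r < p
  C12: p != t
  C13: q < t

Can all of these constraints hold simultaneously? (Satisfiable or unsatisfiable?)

Satisfiable

Setting (p, q, r, s, t) = (4, 4, 3, 3, 6) satisfies everything: constraint 1: q - s = 1; constraint 4: s - r = 0, and the others follow.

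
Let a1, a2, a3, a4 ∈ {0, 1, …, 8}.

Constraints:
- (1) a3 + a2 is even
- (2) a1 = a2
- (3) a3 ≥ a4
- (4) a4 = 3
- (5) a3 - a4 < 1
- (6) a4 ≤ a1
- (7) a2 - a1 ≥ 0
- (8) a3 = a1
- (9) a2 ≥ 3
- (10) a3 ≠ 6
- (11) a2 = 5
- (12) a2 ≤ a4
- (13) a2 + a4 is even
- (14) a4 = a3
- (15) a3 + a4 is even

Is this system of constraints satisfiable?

Constraint 4 fixes a4 = 3 and constraint 11 fixes a2 = 5. Constraints 2, 8, and 14 give a4 = a3 = a1 = a2, so a4 = a2. But 3 ≠ 5 — contradiction.

Unsatisfiable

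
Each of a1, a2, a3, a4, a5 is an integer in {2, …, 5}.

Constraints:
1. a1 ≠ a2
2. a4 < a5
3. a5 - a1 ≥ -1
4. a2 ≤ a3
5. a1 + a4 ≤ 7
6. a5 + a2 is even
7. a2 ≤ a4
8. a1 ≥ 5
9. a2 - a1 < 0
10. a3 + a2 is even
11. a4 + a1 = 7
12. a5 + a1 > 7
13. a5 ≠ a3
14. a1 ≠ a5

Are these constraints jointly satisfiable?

Satisfiable

One satisfying assignment is a1 = 5, a2 = 2, a3 = 2, a4 = 2, a5 = 4.
For the less obvious constraints — constraint 3: a5 - a1 = -1; constraint 5: a1 + a4 = 7 — and the others hold by inspection.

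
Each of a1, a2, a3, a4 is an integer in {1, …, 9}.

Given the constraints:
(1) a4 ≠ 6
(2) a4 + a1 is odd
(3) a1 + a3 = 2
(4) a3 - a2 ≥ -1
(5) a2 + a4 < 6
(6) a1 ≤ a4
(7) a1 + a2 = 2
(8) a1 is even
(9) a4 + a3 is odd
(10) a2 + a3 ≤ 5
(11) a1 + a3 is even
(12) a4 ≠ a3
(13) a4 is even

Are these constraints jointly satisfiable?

Constraint 13 makes a4 even and constraint 8 makes a1 even, so a4 + a1 must be even. Constraint 2 says a4 + a1 is odd — contradiction.

Unsatisfiable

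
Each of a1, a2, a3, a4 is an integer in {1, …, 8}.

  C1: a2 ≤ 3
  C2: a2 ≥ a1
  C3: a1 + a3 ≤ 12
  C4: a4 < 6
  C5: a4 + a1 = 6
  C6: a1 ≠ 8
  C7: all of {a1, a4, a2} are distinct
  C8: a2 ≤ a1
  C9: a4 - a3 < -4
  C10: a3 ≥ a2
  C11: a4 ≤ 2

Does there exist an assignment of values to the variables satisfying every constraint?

Unsatisfiable

From constraint 11: a4 ≤ 2. From constraints 1 and 2: a1 ≤ a2 ≤ 3. Hence a4 + a1 ≤ 5. But constraint 5 requires a4 + a1 = 6, and 6 > 5. Contradiction.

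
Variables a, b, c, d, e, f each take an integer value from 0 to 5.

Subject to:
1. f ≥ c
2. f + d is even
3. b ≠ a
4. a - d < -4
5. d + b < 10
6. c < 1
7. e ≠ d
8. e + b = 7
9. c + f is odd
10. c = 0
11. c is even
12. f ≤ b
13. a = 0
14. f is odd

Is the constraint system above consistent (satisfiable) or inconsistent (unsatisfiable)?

Try a = 0, b = 4, c = 0, d = 5, e = 3, f = 3.
Check constraint 4: a - d = -5; constraint 5: d + b = 9. The remaining constraints are straightforward to verify.

Satisfiable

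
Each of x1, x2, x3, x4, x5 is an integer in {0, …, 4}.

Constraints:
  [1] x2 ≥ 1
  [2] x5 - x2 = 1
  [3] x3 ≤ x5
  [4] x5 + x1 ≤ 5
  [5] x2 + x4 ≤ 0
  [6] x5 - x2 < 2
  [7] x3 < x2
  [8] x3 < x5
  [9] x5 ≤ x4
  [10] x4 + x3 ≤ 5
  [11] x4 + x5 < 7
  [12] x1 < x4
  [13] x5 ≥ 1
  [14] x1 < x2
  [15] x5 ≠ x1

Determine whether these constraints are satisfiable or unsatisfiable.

Unsatisfiable

From constraint 1: x2 ≥ 1. From constraints 9 and 13: x4 ≥ x5 ≥ 1. Hence x2 + x4 ≥ 2. But constraint 5 requires x2 + x4 ≤ 0, and 0 < 2. Contradiction.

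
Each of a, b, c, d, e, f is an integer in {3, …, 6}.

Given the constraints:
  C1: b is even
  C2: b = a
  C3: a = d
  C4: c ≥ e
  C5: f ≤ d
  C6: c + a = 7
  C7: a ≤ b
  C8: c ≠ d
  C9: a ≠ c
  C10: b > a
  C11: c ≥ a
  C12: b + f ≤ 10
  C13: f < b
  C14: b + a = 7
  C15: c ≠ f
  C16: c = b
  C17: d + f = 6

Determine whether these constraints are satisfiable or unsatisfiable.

From constraints 2, 3, and 16, c = b = a = d, so c = d. But constraint 8 says c ≠ d. Contradiction.

Unsatisfiable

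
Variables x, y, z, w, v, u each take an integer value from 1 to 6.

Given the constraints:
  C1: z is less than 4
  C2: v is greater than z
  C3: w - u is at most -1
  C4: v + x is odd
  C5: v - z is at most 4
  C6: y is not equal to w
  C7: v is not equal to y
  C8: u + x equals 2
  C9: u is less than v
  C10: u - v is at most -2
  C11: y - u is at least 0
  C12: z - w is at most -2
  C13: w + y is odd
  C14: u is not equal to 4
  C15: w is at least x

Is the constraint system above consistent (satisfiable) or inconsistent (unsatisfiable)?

Unsatisfiable

Constraints 3, 5, 10, and 12 give z − v ≥ -4, v − u ≥ 2, u − w ≥ 1, w − z ≥ 2.
Adding all 4 inequalities: the left sides telescope to 0, and the right sides sum to (-4) + 2 + 1 + 2 = 1. So 0 ≥ 1, which is false.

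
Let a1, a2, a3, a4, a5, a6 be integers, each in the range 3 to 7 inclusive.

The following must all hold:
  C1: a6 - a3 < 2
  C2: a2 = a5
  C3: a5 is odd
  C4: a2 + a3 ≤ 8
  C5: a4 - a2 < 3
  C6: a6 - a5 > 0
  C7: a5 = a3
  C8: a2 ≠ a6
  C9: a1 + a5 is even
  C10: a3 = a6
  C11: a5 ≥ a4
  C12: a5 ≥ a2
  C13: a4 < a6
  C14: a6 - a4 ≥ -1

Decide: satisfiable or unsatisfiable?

Unsatisfiable

From constraints 2, 7, and 10, a2 = a5 = a3 = a6, so a2 = a6. But constraint 8 says a2 ≠ a6. Contradiction.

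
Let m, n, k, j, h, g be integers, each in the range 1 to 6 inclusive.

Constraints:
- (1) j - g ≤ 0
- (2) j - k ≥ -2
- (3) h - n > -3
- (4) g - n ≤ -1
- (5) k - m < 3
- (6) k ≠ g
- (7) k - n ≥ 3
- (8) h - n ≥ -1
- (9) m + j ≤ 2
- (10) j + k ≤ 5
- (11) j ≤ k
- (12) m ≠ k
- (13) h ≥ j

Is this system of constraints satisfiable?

Constraints 1, 2, 4, and 7 give n − g ≥ 1, g − j ≥ 0, j − k ≥ -2, k − n ≥ 3.
Adding all 4 inequalities: the left sides telescope to 0, and the right sides sum to 1 + 0 + (-2) + 3 = 2. So 0 ≥ 2, which is false.

Unsatisfiable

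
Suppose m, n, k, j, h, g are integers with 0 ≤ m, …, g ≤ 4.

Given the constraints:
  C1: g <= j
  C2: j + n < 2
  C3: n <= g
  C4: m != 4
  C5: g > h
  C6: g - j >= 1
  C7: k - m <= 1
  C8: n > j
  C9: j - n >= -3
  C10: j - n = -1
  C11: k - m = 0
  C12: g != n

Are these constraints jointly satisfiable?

Constraints 1, 3, and 8 give g ≤ j, j < n, n ≤ g. Chaining: g ≤ j < n ≤ g, which forces g < g — impossible.

Unsatisfiable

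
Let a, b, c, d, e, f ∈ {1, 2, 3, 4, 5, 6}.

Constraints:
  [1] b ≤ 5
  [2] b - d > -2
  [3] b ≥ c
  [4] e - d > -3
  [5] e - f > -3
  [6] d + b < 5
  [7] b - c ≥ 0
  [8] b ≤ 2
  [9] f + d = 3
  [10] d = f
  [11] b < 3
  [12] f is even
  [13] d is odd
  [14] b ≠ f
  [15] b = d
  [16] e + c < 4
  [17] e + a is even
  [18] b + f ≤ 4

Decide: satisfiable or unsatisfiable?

Unsatisfiable

From constraints 10 and 15, b = d = f, so b = f. But constraint 14 says b ≠ f. Contradiction.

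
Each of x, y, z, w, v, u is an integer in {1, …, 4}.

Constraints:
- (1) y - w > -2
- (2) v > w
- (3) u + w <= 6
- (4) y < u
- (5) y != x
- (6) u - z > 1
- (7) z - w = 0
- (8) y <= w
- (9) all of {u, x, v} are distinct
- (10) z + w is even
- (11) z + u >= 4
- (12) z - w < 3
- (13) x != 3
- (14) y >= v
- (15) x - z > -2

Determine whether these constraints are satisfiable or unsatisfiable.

Unsatisfiable

Constraints 2, 8, and 14 give v ≤ y, y ≤ w, w < v. Chaining: v ≤ y ≤ w < v, which forces v < v — impossible.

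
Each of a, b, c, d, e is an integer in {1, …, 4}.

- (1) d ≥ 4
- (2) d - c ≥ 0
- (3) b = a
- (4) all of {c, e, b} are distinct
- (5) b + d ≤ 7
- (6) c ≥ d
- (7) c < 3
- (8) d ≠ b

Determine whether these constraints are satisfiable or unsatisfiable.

Unsatisfiable

From constraints 1 and 6: c ≥ d and d ≥ 4, so c ≥ 4. From constraint 7: c ≤ 2. But 2 < 4, so no value of c works.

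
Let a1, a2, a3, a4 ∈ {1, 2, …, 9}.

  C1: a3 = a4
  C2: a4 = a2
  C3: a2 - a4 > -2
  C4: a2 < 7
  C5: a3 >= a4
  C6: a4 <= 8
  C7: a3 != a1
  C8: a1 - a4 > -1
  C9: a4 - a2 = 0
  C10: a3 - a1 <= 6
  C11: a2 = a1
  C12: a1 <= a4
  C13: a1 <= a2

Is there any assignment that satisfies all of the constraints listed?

Unsatisfiable

From constraints 1, 2, and 11, a3 = a4 = a2 = a1, so a3 = a1. But constraint 7 says a3 ≠ a1. Contradiction.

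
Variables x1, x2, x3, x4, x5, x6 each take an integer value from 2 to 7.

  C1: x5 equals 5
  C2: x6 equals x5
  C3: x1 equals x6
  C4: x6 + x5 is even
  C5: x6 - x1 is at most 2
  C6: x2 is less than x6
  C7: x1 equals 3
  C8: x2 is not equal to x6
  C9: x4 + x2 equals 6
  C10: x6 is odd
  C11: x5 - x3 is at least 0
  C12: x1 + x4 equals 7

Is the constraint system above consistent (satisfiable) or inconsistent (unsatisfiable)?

Unsatisfiable

Constraint 7 fixes x1 = 3 and constraint 1 fixes x5 = 5. Constraints 2 and 3 give x1 = x6 = x5, so x1 = x5. But 3 ≠ 5 — contradiction.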